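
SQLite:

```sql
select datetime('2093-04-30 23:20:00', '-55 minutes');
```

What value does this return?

2093-04-30 22:25:00

-55 minutes from 2093-04-30 23:20:00 is 2093-04-30 22:25:00.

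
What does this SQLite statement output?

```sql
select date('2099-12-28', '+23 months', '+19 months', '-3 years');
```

2100-06-28

Adding +23 months to 2099-12-28 gives 2101-11-28.
Adding +19 months to 2101-11-28 gives 2103-06-28.
Adding -3 years to 2103-06-28 gives 2100-06-28.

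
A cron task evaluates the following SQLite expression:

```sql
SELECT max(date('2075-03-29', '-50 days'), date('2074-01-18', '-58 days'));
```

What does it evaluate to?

date('2075-03-29', '-50 days') → 2075-02-07.
date('2074-01-18', '-58 days') → 2073-11-21.
Later of the two is 2075-02-07.

2075-02-07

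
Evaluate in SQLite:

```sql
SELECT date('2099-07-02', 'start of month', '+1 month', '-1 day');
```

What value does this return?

`start of month` rewinds 2099-07-02 to 2099-07-01.
Adding +1 month to 2099-07-01 gives 2099-08-01.
Going back 1 day from 2099-08-01 reaches 2099-07-31 (last day of July, 31 days).

2099-07-31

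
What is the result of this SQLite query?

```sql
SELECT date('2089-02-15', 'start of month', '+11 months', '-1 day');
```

`start of month` rewinds 2089-02-15 to 2089-02-01.
Adding +11 months to 2089-02-01 gives 2090-01-01.
Going back 1 day from 2090-01-01 reaches 2089-12-31 (last day of December, 31 days).

2089-12-31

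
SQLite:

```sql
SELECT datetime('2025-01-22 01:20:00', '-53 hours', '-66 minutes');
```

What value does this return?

2025-01-19 19:14:00

-53 hours from 2025-01-22 01:20:00 is 2025-01-19 20:20:00 (crosses midnight).
66 minutes = 1h 6m; -66 minutes from 2025-01-19 20:20:00 is 2025-01-19 19:14:00.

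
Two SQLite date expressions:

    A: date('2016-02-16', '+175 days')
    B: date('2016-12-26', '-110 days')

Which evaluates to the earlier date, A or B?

A

A = 2016-08-09.
B = 2016-09-07.
A is earlier.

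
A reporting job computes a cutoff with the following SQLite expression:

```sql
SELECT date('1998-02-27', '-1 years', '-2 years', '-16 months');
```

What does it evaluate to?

Adding -1 year to 1998-02-27 gives 1997-02-27.
Adding -2 years to 1997-02-27 gives 1995-02-27.
Adding -16 months to 1995-02-27 gives 1993-10-27.

1993-10-27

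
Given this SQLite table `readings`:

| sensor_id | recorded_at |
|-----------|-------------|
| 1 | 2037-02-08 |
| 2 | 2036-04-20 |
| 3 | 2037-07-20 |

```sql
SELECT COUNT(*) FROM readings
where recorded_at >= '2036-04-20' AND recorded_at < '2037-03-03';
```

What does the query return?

Rows in [2036-04-20, 2037-03-03): 2037-02-08, 2036-04-20 → 2 rows.

2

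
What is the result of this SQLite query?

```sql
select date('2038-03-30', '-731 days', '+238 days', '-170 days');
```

Applying '-731 days' to 2038-03-30: counting 731 days back gives 2036-03-29.
Applying '+238 days' to 2036-03-29: counting 238 days forward gives 2036-11-22.
Applying '-170 days' to 2036-11-22: counting 170 days back gives 2036-06-05.

2036-06-05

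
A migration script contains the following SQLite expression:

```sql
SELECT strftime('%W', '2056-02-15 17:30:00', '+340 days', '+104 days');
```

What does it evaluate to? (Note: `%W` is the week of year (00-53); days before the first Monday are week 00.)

First apply '+340 days', '+104 days': 2056-02-15 17:30:00 → 2057-05-04 17:30:00.
2057-05-04 is a Friday. SQLite's %W counts Mondays since the year started; the result is 18.

18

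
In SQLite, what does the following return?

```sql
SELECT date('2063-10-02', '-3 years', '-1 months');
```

Adding -3 years to 2063-10-02 gives 2060-10-02.
Adding -1 month to 2060-10-02 gives 2060-09-02.

2060-09-02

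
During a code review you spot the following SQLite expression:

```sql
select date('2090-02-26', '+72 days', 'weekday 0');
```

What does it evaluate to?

2090-05-14

Applying '+72 days' to 2090-02-26: counting 72 days forward gives 2090-05-09.
`weekday 0` advances to the next Sunday; 2090-05-09 is a Tuesday, so it moves forward to 2090-05-14.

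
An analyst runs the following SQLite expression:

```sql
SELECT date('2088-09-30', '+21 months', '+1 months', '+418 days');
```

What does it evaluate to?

2091-09-21

Adding +21 months to 2088-09-30 gives 2090-06-30.
Adding +1 month to 2090-06-30 gives 2090-07-30.
Applying '+418 days' to 2090-07-30: counting 418 days forward gives 2091-09-21.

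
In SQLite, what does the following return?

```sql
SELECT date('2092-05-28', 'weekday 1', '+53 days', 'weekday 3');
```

`weekday 1` advances to the next Monday; 2092-05-28 is a Wednesday, so it moves forward to 2092-06-02.
Applying '+53 days' to 2092-06-02: counting 53 days forward gives 2092-07-25.
`weekday 3` advances to the next Wednesday; 2092-07-25 is a Friday, so it moves forward to 2092-07-30.

2092-07-30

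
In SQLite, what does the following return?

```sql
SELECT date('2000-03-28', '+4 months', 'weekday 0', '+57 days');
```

2000-09-25

Adding +4 months to 2000-03-28 gives 2000-07-28.
`weekday 0` advances to the next Sunday; 2000-07-28 is a Friday, so it moves forward to 2000-07-30.
Applying '+57 days' to 2000-07-30: counting 57 days forward gives 2000-09-25.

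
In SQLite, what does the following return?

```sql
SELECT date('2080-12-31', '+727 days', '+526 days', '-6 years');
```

2078-06-06

Applying '+727 days' to 2080-12-31: counting 727 days forward gives 2082-12-28.
Applying '+526 days' to 2082-12-28: counting 526 days forward gives 2084-06-06.
Adding -6 years to 2084-06-06 gives 2078-06-06.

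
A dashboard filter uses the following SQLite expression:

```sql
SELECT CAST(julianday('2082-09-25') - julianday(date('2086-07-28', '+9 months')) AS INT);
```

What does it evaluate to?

Adding +9 months to 2086-07-28 gives 2087-04-28.
5 days remain in September 2082 after the 25th (30 − 25).
Full months from October 2082 through March 2087 contribute their day counts.
Then 28 days into April 2087.
Total: 5 + 31 + 30 + 31 + 31 + 28 + 31 + 30 + 31 + 30 + 31 + 31 + 30 + 31 + 30 + 31 + 31 + 29 + 31 + 30 + 31 + 30 + 31 + 31 + 30 + 31 + 30 + 31 + 31 + 28 + 31 + 30 + 31 + 30 + 31 + 31 + 30 + 31 + 30 + 31 + 31 + 28 + 31 + 30 + 31 + 30 + 31 + 31 + 30 + 31 + 30 + 31 + 31 + 28 + 31 + 28 = 1676.
The subtraction is earlier − later, so the result is −1676 → -1676.

-1676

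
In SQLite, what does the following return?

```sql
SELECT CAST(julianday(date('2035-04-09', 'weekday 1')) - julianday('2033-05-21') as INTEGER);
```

688

`weekday 1` advances to the next Monday; 2035-04-09 is already a Monday, so it stays at 2035-04-09.
10 days remain in May 2033 after the 21st (31 − 21).
Full months from June 2033 through March 2035 contribute their day counts.
Then 9 days into April 2035.
Total: 10 + 30 + 31 + 31 + 30 + 31 + 30 + 31 + 31 + 28 + 31 + 30 + 31 + 30 + 31 + 31 + 30 + 31 + 30 + 31 + 31 + 28 + 31 + 9 = 688.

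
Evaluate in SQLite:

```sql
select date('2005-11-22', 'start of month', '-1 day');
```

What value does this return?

2005-10-31

`start of month` rewinds 2005-11-22 to 2005-11-01.
Going back 1 day from 2005-11-01 reaches 2005-10-31 (last day of October, 31 days).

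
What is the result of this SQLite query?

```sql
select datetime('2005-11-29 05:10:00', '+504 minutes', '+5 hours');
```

2005-11-29 18:34:00

504 minutes = 8h 24m; +504 minutes from 2005-11-29 05:10:00 is 2005-11-29 13:34:00.
+5 hours from 2005-11-29 13:34:00 is 2005-11-29 18:34:00.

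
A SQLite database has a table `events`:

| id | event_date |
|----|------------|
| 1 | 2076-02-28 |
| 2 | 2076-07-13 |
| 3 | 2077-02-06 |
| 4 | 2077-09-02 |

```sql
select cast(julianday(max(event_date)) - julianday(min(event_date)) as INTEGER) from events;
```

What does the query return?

MIN = 2076-02-28, MAX = 2077-09-02.
1 day remains in February 2076 after the 28th (29 − 28).
Full months from March 2076 through August 2077 contribute their day counts.
Then 2 days into September 2077.
Total: 1 + 31 + 30 + 31 + 30 + 31 + 31 + 30 + 31 + 30 + 31 + 31 + 28 + 31 + 30 + 31 + 30 + 31 + 31 + 2 = 552.

552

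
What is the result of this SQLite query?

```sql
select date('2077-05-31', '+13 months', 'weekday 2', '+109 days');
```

Adding +13 months to 2077-05-31 targets 2078-06-31. June 2078 has only 30 days, so SQLite normalizes the 1-day overflow forward to 2078-07-01.
`weekday 2` advances to the next Tuesday; 2078-07-01 is a Friday, so it moves forward to 2078-07-05.
Applying '+109 days' to 2078-07-05: counting 109 days forward gives 2078-10-22.

2078-10-22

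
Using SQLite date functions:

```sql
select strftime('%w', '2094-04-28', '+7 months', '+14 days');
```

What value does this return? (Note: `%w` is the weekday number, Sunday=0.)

0

First apply '+7 months', '+14 days': 2094-04-28 → 2094-12-12.
2094-12-12 is a Sunday; with Sunday=0 that is 0.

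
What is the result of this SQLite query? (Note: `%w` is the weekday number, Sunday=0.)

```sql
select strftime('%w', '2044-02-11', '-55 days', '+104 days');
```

First apply '-55 days', '+104 days': 2044-02-11 → 2044-03-31.
2044-03-31 is a Thursday; with Sunday=0 that is 4.

4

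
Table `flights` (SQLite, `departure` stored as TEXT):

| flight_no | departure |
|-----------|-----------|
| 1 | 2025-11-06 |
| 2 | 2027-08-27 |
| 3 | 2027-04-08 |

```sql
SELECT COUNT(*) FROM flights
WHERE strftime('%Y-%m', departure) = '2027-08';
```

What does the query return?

Rows with year-month 2027-08: 2027-08-27 → 1.

1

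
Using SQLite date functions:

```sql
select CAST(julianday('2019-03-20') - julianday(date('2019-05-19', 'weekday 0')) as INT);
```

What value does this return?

-60

`weekday 0` advances to the next Sunday; 2019-05-19 is already a Sunday, so it stays at 2019-05-19.
11 days remain in March 2019 after the 20th (31 − 20).
April 2019: 30 days.
Then 19 days into May 2019.
Total: 11 + 30 + 19 = 60.
The subtraction is earlier − later, so the result is −60 → -60.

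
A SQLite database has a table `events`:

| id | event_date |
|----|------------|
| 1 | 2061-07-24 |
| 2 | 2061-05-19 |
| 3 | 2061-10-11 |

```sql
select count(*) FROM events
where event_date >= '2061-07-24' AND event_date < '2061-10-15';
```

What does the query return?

Rows in [2061-07-24, 2061-10-15): 2061-07-24, 2061-10-11 → 2 rows.

2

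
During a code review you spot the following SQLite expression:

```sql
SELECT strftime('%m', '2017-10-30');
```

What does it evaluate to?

`%m` extracts the 2-digit month (01-12): 10.

10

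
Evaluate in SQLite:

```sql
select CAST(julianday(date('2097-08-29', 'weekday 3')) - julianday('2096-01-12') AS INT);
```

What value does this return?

`weekday 3` advances to the next Wednesday; 2097-08-29 is a Thursday, so it moves forward to 2097-09-04.
19 days remain in January 2096 after the 12th (31 − 12).
Full months from February 2096 through August 2097 contribute their day counts.
Then 4 days into September 2097.
Total: 19 + 29 + 31 + 30 + 31 + 30 + 31 + 31 + 30 + 31 + 30 + 31 + 31 + 28 + 31 + 30 + 31 + 30 + 31 + 31 + 4 = 601.

601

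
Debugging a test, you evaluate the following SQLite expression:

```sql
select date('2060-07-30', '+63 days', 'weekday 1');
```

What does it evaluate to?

Applying '+63 days' to 2060-07-30: counting 63 days forward gives 2060-10-01.
`weekday 1` advances to the next Monday; 2060-10-01 is a Friday, so it moves forward to 2060-10-04.

2060-10-04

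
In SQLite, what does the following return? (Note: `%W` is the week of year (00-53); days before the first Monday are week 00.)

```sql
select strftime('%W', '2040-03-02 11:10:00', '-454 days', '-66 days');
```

First apply '-454 days', '-66 days': 2040-03-02 11:10:00 → 2038-09-29 11:10:00.
2038-09-29 is a Wednesday. SQLite's %W counts Mondays since the year started; the result is 39.

39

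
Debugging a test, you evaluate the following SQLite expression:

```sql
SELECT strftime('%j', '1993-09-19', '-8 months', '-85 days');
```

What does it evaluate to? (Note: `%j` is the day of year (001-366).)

300

First apply '-8 months', '-85 days': 1993-09-19 → 1992-10-26.
Day-of-year for 1992-10-26: days since 1992-01-01 inclusive = 300, zero-padded to 300.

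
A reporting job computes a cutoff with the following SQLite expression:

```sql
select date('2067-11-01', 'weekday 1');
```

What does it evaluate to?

2067-11-07

`weekday 1` advances to the next Monday; 2067-11-01 is a Tuesday, so it moves forward to 2067-11-07.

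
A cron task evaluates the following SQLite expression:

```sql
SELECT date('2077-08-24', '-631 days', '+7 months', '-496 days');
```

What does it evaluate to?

2075-02-22

Applying '-631 days' to 2077-08-24: counting 631 days back gives 2075-12-02.
Adding +7 months to 2075-12-02 gives 2076-07-02.
Applying '-496 days' to 2076-07-02: counting 496 days back gives 2075-02-22.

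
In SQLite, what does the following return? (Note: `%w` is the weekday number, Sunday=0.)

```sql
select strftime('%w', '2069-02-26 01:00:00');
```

2

2069-02-26 is a Tuesday; with Sunday=0 that is 2.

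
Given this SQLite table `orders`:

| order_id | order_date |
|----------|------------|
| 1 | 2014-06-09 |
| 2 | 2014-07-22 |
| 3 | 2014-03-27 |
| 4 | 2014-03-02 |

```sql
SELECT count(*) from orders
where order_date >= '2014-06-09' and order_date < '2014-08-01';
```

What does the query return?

Rows in [2014-06-09, 2014-08-01): 2014-06-09, 2014-07-22 → 2 rows.

2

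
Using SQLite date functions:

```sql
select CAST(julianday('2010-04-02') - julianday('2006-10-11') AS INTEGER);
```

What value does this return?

1269

20 days remain in October 2006 after the 11th (31 − 11).
Full months from November 2006 through March 2010 contribute their day counts.
Then 2 days into April 2010.
Total: 20 + 30 + 31 + 31 + 28 + 31 + 30 + 31 + 30 + 31 + 31 + 30 + 31 + 30 + 31 + 31 + 29 + 31 + 30 + 31 + 30 + 31 + 31 + 30 + 31 + 30 + 31 + 31 + 28 + 31 + 30 + 31 + 30 + 31 + 31 + 30 + 31 + 30 + 31 + 31 + 28 + 31 + 2 = 1269.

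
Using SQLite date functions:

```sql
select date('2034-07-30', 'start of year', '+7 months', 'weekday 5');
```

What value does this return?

`start of year` rewinds 2034-07-30 to 2034-01-01.
Adding +7 months to 2034-01-01 gives 2034-08-01.
`weekday 5` advances to the next Friday; 2034-08-01 is a Tuesday, so it moves forward to 2034-08-04.

2034-08-04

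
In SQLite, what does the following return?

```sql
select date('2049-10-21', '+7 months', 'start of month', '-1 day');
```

Adding +7 months to 2049-10-21 gives 2050-05-21.
`start of month` rewinds 2050-05-21 to 2050-05-01.
Going back 1 day from 2050-05-01 reaches 2050-04-30 (last day of April, 30 days).

2050-04-30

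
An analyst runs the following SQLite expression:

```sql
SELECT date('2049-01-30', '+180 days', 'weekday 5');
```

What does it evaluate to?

Applying '+180 days' to 2049-01-30: counting 180 days forward gives 2049-07-29.
`weekday 5` advances to the next Friday; 2049-07-29 is a Thursday, so it moves forward to 2049-07-30.

2049-07-30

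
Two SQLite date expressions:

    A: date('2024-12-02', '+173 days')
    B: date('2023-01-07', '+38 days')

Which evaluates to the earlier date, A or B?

B

A = 2025-05-24.
B = 2023-02-14.
B is earlier.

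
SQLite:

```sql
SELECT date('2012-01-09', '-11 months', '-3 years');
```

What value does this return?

2008-02-09

Adding -11 months to 2012-01-09 gives 2011-02-09.
Adding -3 years to 2011-02-09 gives 2008-02-09.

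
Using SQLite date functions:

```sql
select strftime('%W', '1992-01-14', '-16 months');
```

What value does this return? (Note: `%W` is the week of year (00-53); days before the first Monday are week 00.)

First apply '-16 months': 1992-01-14 → 1990-09-14.
1990-09-14 is a Friday. SQLite's %W counts Mondays since the year started; the result is 37.

37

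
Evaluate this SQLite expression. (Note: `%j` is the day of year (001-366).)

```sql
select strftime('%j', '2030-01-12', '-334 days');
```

First apply '-334 days': 2030-01-12 → 2029-02-12.
Day-of-year for 2029-02-12: days since 2029-01-01 inclusive = 43, zero-padded to 043.

043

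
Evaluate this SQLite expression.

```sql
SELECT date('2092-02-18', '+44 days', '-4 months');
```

2091-12-02

Applying '+44 days' to 2092-02-18: counting 44 days forward gives 2092-04-02.
Adding -4 months to 2092-04-02 gives 2091-12-02.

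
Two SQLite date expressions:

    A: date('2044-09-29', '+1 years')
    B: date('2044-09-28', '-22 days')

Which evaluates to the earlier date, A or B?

A = 2045-09-29.
B = 2044-09-06.
B is earlier.

B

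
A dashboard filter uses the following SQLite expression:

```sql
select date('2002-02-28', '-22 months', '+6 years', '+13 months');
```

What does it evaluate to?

2007-05-28

Adding -22 months to 2002-02-28 gives 2000-04-28.
Adding +6 years to 2000-04-28 gives 2006-04-28.
Adding +13 months to 2006-04-28 gives 2007-05-28.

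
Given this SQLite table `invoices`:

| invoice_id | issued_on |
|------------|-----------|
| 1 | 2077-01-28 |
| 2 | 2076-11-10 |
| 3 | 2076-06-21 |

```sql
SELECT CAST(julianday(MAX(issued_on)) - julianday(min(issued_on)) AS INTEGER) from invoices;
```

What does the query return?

221

MIN = 2076-06-21, MAX = 2077-01-28.
9 days remain in June 2076 after the 21st (30 − 21).
Full months from July 2076 through December 2076 contribute their day counts.
Then 28 days into January 2077.
Total: 9 + 31 + 31 + 30 + 31 + 30 + 31 + 28 = 221.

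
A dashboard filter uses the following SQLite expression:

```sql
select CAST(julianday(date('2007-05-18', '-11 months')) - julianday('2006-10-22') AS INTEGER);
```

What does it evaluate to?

-126

Adding -11 months to 2007-05-18 gives 2006-06-18.
12 days remain in June 2006 after the 18th (30 − 18).
July 2006: 31 days.
August 2006: 31 days.
September 2006: 30 days.
Then 22 days into October 2006.
Total: 12 + 31 + 31 + 30 + 22 = 126.
The subtraction is earlier − later, so the result is −126 → -126.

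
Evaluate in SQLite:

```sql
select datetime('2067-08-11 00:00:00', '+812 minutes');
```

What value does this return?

2067-08-11 13:32:00

812 minutes = 13h 32m; +812 minutes from 2067-08-11 00:00:00 is 2067-08-11 13:32:00.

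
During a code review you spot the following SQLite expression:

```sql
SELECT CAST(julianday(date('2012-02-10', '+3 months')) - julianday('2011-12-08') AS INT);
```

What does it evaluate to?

154

Adding +3 months to 2012-02-10 gives 2012-05-10.
23 days remain in December 2011 after the 8th (31 − 8).
January 2012: 31 days.
February 2012: 29 days (leap year).
March 2012: 31 days.
April 2012: 30 days.
Then 10 days into May 2012.
Total: 23 + 31 + 29 + 31 + 30 + 10 = 154.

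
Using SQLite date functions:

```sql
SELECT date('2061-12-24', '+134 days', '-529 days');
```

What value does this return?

Applying '+134 days' to 2061-12-24: counting 134 days forward gives 2062-05-07.
Applying '-529 days' to 2062-05-07: counting 529 days back gives 2060-11-24.

2060-11-24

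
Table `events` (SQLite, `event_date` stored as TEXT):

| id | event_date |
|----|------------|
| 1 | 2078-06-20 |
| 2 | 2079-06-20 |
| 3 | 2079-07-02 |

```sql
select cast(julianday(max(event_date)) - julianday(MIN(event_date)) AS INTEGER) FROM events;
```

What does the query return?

MIN = 2078-06-20, MAX = 2079-07-02.
10 days remain in June 2078 after the 20th (30 − 20).
Full months from July 2078 through June 2079 contribute their day counts.
Then 2 days into July 2079.
Total: 10 + 31 + 31 + 30 + 31 + 30 + 31 + 31 + 28 + 31 + 30 + 31 + 30 + 2 = 377.

377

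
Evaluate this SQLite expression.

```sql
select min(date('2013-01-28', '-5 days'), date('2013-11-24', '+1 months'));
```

2013-01-23

date('2013-01-28', '-5 days') → 2013-01-23.
date('2013-11-24', '+1 months') → 2013-12-24.
Earlier of the two is 2013-01-23.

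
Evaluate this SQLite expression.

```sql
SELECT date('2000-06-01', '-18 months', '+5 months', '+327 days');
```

Adding -18 months to 2000-06-01 gives 1998-12-01.
Adding +5 months to 1998-12-01 gives 1999-05-01.
Applying '+327 days' to 1999-05-01: counting 327 days forward gives 2000-03-23.

2000-03-23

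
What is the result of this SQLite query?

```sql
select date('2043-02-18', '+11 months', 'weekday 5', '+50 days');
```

2044-03-12

Adding +11 months to 2043-02-18 gives 2044-01-18.
`weekday 5` advances to the next Friday; 2044-01-18 is a Monday, so it moves forward to 2044-01-22.
Applying '+50 days' to 2044-01-22: counting 50 days forward gives 2044-03-12.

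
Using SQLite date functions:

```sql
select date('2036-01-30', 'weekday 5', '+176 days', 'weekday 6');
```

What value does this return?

`weekday 5` advances to the next Friday; 2036-01-30 is a Wednesday, so it moves forward to 2036-02-01.
Applying '+176 days' to 2036-02-01: counting 176 days forward gives 2036-07-26.
`weekday 6` advances to the next Saturday; 2036-07-26 is already a Saturday, so it stays at 2036-07-26.

2036-07-26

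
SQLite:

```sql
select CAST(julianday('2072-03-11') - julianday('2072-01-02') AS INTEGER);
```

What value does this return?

29 days remain in January 2072 after the 2nd (31 − 2).
February 2072: 29 days (leap year).
Then 11 days into March 2072.
Total: 29 + 29 + 11 = 69.

69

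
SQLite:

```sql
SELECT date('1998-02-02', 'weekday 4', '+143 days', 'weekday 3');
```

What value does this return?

`weekday 4` advances to the next Thursday; 1998-02-02 is a Monday, so it moves forward to 1998-02-05.
Applying '+143 days' to 1998-02-05: counting 143 days forward gives 1998-06-28.
`weekday 3` advances to the next Wednesday; 1998-06-28 is a Sunday, so it moves forward to 1998-07-01.

1998-07-01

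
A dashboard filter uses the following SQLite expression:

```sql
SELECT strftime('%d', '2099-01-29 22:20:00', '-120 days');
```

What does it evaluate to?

01

First apply '-120 days': 2099-01-29 22:20:00 → 2098-10-01 22:20:00.
`%d` extracts the 2-digit day of month: 01.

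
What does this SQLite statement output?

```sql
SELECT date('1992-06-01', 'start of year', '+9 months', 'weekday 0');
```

1992-10-04

`start of year` rewinds 1992-06-01 to 1992-01-01.
Adding +9 months to 1992-01-01 gives 1992-10-01.
`weekday 0` advances to the next Sunday; 1992-10-01 is a Thursday, so it moves forward to 1992-10-04.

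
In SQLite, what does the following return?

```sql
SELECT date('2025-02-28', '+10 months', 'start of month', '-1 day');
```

Adding +10 months to 2025-02-28 gives 2025-12-28.
`start of month` rewinds 2025-12-28 to 2025-12-01.
Going back 1 day from 2025-12-01 reaches 2025-11-30 (last day of November, 30 days).

2025-11-30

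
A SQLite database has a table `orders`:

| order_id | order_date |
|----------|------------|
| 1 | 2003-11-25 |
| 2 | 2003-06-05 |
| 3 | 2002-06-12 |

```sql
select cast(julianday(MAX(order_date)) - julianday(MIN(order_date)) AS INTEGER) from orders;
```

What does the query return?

531

MIN = 2002-06-12, MAX = 2003-11-25.
18 days remain in June 2002 after the 12th (30 − 12).
Full months from July 2002 through October 2003 contribute their day counts.
Then 25 days into November 2003.
Total: 18 + 31 + 31 + 30 + 31 + 30 + 31 + 31 + 28 + 31 + 30 + 31 + 30 + 31 + 31 + 30 + 31 + 25 = 531.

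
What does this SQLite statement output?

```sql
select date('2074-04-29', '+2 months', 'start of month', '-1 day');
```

Adding +2 months to 2074-04-29 gives 2074-06-29.
`start of month` rewinds 2074-06-29 to 2074-06-01.
Going back 1 day from 2074-06-01 reaches 2074-05-31 (last day of May, 31 days).

2074-05-31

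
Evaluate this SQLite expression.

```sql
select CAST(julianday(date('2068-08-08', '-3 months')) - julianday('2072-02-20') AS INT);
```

-1383

Adding -3 months to 2068-08-08 gives 2068-05-08.
23 days remain in May 2068 after the 8th (31 − 8).
Full months from June 2068 through January 2072 contribute their day counts.
Then 20 days into February 2072.
Total: 23 + 30 + 31 + 31 + 30 + 31 + 30 + 31 + 31 + 28 + 31 + 30 + 31 + 30 + 31 + 31 + 30 + 31 + 30 + 31 + 31 + 28 + 31 + 30 + 31 + 30 + 31 + 31 + 30 + 31 + 30 + 31 + 31 + 28 + 31 + 30 + 31 + 30 + 31 + 31 + 30 + 31 + 30 + 31 + 31 + 20 = 1383.
The subtraction is earlier − later, so the result is −1383 → -1383.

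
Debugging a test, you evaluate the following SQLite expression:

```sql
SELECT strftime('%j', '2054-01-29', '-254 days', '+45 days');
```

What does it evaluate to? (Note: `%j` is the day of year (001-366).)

185

First apply '-254 days', '+45 days': 2054-01-29 → 2053-07-04.
Day-of-year for 2053-07-04: days since 2053-01-01 inclusive = 185, zero-padded to 185.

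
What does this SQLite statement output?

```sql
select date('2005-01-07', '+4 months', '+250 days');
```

Adding +4 months to 2005-01-07 gives 2005-05-07.
Applying '+250 days' to 2005-05-07: counting 250 days forward gives 2006-01-12.

2006-01-12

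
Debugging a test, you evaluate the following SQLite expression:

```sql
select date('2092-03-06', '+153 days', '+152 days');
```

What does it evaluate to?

Applying '+153 days' to 2092-03-06: counting 153 days forward gives 2092-08-06.
Applying '+152 days' to 2092-08-06: counting 152 days forward gives 2093-01-05.

2093-01-05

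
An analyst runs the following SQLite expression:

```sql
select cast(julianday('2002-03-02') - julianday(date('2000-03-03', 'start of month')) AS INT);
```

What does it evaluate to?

731

`start of month` rewinds 2000-03-03 to 2000-03-01.
30 days remain in March 2000 after the 1st (31 − 1).
Full months from April 2000 through February 2002 contribute their day counts.
Then 2 days into March 2002.
Total: 30 + 30 + 31 + 30 + 31 + 31 + 30 + 31 + 30 + 31 + 31 + 28 + 31 + 30 + 31 + 30 + 31 + 31 + 30 + 31 + 30 + 31 + 31 + 28 + 2 = 731.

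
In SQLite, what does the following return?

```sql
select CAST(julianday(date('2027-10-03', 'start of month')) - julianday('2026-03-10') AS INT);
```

`start of month` rewinds 2027-10-03 to 2027-10-01.
21 days remain in March 2026 after the 10th (31 − 10).
Full months from April 2026 through September 2027 contribute their day counts.
Then 1 day into October 2027.
Total: 21 + 30 + 31 + 30 + 31 + 31 + 30 + 31 + 30 + 31 + 31 + 28 + 31 + 30 + 31 + 30 + 31 + 31 + 30 + 1 = 570.

570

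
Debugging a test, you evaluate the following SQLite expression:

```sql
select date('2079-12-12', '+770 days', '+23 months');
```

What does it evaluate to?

Applying '+770 days' to 2079-12-12: counting 770 days forward gives 2082-01-20.
Adding +23 months to 2082-01-20 gives 2083-12-20.

2083-12-20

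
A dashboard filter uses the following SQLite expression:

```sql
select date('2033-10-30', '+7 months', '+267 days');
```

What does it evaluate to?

Adding +7 months to 2033-10-30 gives 2034-05-30.
Applying '+267 days' to 2034-05-30: counting 267 days forward gives 2035-02-21.

2035-02-21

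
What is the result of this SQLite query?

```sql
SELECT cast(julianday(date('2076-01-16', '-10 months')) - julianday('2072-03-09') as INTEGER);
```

Adding -10 months to 2076-01-16 gives 2075-03-16.
22 days remain in March 2072 after the 9th (31 − 9).
Full months from April 2072 through February 2075 contribute their day counts.
Then 16 days into March 2075.
Total: 22 + 30 + 31 + 30 + 31 + 31 + 30 + 31 + 30 + 31 + 31 + 28 + 31 + 30 + 31 + 30 + 31 + 31 + 30 + 31 + 30 + 31 + 31 + 28 + 31 + 30 + 31 + 30 + 31 + 31 + 30 + 31 + 30 + 31 + 31 + 28 + 16 = 1102.

1102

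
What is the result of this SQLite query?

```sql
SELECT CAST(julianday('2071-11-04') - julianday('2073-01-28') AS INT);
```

-451

26 days remain in November 2071 after the 4th (30 − 4).
Full months from December 2071 through December 2072 contribute their day counts.
Then 28 days into January 2073.
Total: 26 + 31 + 31 + 29 + 31 + 30 + 31 + 30 + 31 + 31 + 30 + 31 + 30 + 31 + 28 = 451.
The subtraction is earlier − later, so the result is −451 → -451.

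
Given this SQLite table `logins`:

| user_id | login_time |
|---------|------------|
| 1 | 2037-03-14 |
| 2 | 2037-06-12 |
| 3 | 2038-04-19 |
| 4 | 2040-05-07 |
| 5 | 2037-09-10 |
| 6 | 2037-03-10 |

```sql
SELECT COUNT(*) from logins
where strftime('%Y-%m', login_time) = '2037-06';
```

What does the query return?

Rows with year-month 2037-06: 2037-06-12 → 1.

1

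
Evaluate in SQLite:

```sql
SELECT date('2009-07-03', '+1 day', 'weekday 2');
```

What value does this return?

2009-07-07

Advancing 1 more day within July lands on 2009-07-04.
`weekday 2` advances to the next Tuesday; 2009-07-04 is a Saturday, so it moves forward to 2009-07-07.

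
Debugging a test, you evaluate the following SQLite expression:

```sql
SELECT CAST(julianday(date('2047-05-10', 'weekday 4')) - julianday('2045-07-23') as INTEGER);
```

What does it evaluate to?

662

`weekday 4` advances to the next Thursday; 2047-05-10 is a Friday, so it moves forward to 2047-05-16.
8 days remain in July 2045 after the 23rd (31 − 23).
Full months from August 2045 through April 2047 contribute their day counts.
Then 16 days into May 2047.
Total: 8 + 31 + 30 + 31 + 30 + 31 + 31 + 28 + 31 + 30 + 31 + 30 + 31 + 31 + 30 + 31 + 30 + 31 + 31 + 28 + 31 + 30 + 16 = 662.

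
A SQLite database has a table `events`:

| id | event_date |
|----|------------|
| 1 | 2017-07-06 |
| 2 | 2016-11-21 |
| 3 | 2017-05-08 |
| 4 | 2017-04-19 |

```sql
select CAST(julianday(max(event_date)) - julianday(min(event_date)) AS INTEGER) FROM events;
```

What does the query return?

227

MIN = 2016-11-21, MAX = 2017-07-06.
9 days remain in November 2016 after the 21st (30 − 21).
Full months from December 2016 through June 2017 contribute their day counts.
Then 6 days into July 2017.
Total: 9 + 31 + 31 + 28 + 31 + 30 + 31 + 30 + 6 = 227.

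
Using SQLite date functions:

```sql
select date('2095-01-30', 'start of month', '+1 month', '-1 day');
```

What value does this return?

2095-01-31

`start of month` rewinds 2095-01-30 to 2095-01-01.
Adding +1 month to 2095-01-01 gives 2095-02-01.
Going back 1 day from 2095-02-01 reaches 2095-01-31 (last day of January, 31 days).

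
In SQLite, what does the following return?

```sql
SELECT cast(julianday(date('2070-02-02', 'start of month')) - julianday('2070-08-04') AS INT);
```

`start of month` rewinds 2070-02-02 to 2070-02-01.
27 days remain in February 2070 after the 1st (28 − 1).
March 2070: 31 days.
April 2070: 30 days.
May 2070: 31 days.
June 2070: 30 days.
July 2070: 31 days.
Then 4 days into August 2070.
Total: 27 + 31 + 30 + 31 + 30 + 31 + 4 = 184.
The subtraction is earlier − later, so the result is −184 → -184.

-184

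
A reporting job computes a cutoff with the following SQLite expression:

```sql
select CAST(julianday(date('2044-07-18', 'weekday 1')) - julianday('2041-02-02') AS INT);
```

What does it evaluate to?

1262

`weekday 1` advances to the next Monday; 2044-07-18 is already a Monday, so it stays at 2044-07-18.
26 days remain in February 2041 after the 2nd (28 − 2).
Full months from March 2041 through June 2044 contribute their day counts.
Then 18 days into July 2044.
Total: 26 + 31 + 30 + 31 + 30 + 31 + 31 + 30 + 31 + 30 + 31 + 31 + 28 + 31 + 30 + 31 + 30 + 31 + 31 + 30 + 31 + 30 + 31 + 31 + 28 + 31 + 30 + 31 + 30 + 31 + 31 + 30 + 31 + 30 + 31 + 31 + 29 + 31 + 30 + 31 + 30 + 18 = 1262.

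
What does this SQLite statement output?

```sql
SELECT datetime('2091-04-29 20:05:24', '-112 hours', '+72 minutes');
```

2091-04-25 05:17:24

-112 hours from 2091-04-29 20:05:24 is 2091-04-25 04:05:24 (crosses midnight).
72 minutes = 1h 12m; +72 minutes from 2091-04-25 04:05:24 is 2091-04-25 05:17:24.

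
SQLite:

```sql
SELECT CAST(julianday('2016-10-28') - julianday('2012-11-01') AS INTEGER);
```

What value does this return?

29 days remain in November 2012 after the 1st (30 − 1).
Full months from December 2012 through September 2016 contribute their day counts.
Then 28 days into October 2016.
Total: 29 + 31 + 31 + 28 + 31 + 30 + 31 + 30 + 31 + 31 + 30 + 31 + 30 + 31 + 31 + 28 + 31 + 30 + 31 + 30 + 31 + 31 + 30 + 31 + 30 + 31 + 31 + 28 + 31 + 30 + 31 + 30 + 31 + 31 + 30 + 31 + 30 + 31 + 31 + 29 + 31 + 30 + 31 + 30 + 31 + 31 + 30 + 28 = 1457.

1457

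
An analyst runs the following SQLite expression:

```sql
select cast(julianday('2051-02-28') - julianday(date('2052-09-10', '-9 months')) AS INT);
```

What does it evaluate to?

-285

Adding -9 months to 2052-09-10 gives 2051-12-10.
0 days remain in February 2051 after the 28th (28 − 28).
Full months from March 2051 through November 2051 contribute their day counts.
Then 10 days into December 2051.
Total: 0 + 31 + 30 + 31 + 30 + 31 + 31 + 30 + 31 + 30 + 10 = 285.
The subtraction is earlier − later, so the result is −285 → -285.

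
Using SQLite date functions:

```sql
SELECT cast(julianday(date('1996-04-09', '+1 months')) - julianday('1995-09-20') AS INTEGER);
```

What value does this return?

232

Adding +1 month to 1996-04-09 gives 1996-05-09.
10 days remain in September 1995 after the 20th (30 − 20).
Full months from October 1995 through April 1996 contribute their day counts.
Then 9 days into May 1996.
Total: 10 + 31 + 30 + 31 + 31 + 29 + 31 + 30 + 9 = 232.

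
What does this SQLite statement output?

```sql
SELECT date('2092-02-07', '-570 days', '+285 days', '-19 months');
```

Applying '-570 days' to 2092-02-07: counting 570 days back gives 2090-07-17.
Applying '+285 days' to 2090-07-17: counting 285 days forward gives 2091-04-28.
Adding -19 months to 2091-04-28 gives 2089-09-28.

2089-09-28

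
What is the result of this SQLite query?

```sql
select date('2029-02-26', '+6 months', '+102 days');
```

2029-12-06

Adding +6 months to 2029-02-26 gives 2029-08-26.
Applying '+102 days' to 2029-08-26: counting 102 days forward gives 2029-12-06.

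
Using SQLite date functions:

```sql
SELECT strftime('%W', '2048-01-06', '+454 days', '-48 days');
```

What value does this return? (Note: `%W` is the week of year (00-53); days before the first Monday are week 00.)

First apply '+454 days', '-48 days': 2048-01-06 → 2049-02-15.
2049-02-15 is a Monday. SQLite's %W counts Mondays since the year started; the result is 07.

07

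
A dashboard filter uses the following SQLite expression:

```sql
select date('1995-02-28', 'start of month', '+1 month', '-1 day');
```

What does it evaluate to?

1995-02-28

`start of month` rewinds 1995-02-28 to 1995-02-01.
Adding +1 month to 1995-02-01 gives 1995-03-01.
Going back 1 day from 1995-03-01 reaches 1995-02-28 (last day of February, 28 days).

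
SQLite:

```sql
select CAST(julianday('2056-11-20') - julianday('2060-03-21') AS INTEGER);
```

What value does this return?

10 days remain in November 2056 after the 20th (30 − 20).
Full months from December 2056 through February 2060 contribute their day counts.
Then 21 days into March 2060.
Total: 10 + 31 + 31 + 28 + 31 + 30 + 31 + 30 + 31 + 31 + 30 + 31 + 30 + 31 + 31 + 28 + 31 + 30 + 31 + 30 + 31 + 31 + 30 + 31 + 30 + 31 + 31 + 28 + 31 + 30 + 31 + 30 + 31 + 31 + 30 + 31 + 30 + 31 + 31 + 29 + 21 = 1217.
The subtraction is earlier − later, so the result is −1217 → -1217.

-1217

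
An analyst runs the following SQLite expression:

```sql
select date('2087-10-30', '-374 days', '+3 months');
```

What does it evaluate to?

2087-01-21

Applying '-374 days' to 2087-10-30: counting 374 days back gives 2086-10-21.
Adding +3 months to 2086-10-21 gives 2087-01-21.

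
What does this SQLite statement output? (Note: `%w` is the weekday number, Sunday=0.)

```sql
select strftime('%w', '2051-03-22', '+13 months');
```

1

First apply '+13 months': 2051-03-22 → 2052-04-22.
2052-04-22 is a Monday; with Sunday=0 that is 1.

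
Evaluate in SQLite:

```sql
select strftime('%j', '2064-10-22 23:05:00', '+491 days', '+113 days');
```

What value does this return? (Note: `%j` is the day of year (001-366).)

169

First apply '+491 days', '+113 days': 2064-10-22 23:05:00 → 2066-06-18 23:05:00.
Day-of-year for 2066-06-18: days since 2066-01-01 inclusive = 169, zero-padded to 169.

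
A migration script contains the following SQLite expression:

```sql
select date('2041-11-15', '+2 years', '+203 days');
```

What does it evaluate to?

Adding +2 years to 2041-11-15 gives 2043-11-15.
Applying '+203 days' to 2043-11-15: counting 203 days forward gives 2044-06-05.

2044-06-05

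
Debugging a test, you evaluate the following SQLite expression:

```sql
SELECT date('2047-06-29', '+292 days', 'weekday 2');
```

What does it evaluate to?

2048-04-21

Applying '+292 days' to 2047-06-29: counting 292 days forward gives 2048-04-16.
`weekday 2` advances to the next Tuesday; 2048-04-16 is a Thursday, so it moves forward to 2048-04-21.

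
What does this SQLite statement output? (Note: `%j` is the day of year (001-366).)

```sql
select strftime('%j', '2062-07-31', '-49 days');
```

First apply '-49 days': 2062-07-31 → 2062-06-12.
Day-of-year for 2062-06-12: days since 2062-01-01 inclusive = 163, zero-padded to 163.

163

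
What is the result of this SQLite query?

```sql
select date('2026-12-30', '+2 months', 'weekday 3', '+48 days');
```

2027-04-20

Adding +2 months to 2026-12-30 targets 2027-02-30. February 2027 has only 28 days, so SQLite normalizes the 2-day overflow forward to 2027-03-02.
`weekday 3` advances to the next Wednesday; 2027-03-02 is a Tuesday, so it moves forward to 2027-03-03.
Applying '+48 days' to 2027-03-03: counting 48 days forward gives 2027-04-20.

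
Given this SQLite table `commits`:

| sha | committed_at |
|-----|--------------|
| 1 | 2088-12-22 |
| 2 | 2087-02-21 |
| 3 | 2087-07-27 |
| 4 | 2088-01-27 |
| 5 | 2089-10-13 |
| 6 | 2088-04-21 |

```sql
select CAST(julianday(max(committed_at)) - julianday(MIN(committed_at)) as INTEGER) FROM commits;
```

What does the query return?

MIN = 2087-02-21, MAX = 2089-10-13.
7 days remain in February 2087 after the 21st (28 − 21).
Full months from March 2087 through September 2089 contribute their day counts.
Then 13 days into October 2089.
Total: 7 + 31 + 30 + 31 + 30 + 31 + 31 + 30 + 31 + 30 + 31 + 31 + 29 + 31 + 30 + 31 + 30 + 31 + 31 + 30 + 31 + 30 + 31 + 31 + 28 + 31 + 30 + 31 + 30 + 31 + 31 + 30 + 13 = 965.

965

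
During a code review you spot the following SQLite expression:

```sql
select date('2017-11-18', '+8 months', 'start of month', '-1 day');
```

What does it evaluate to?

Adding +8 months to 2017-11-18 gives 2018-07-18.
`start of month` rewinds 2018-07-18 to 2018-07-01.
Going back 1 day from 2018-07-01 reaches 2018-06-30 (last day of June, 30 days).

2018-06-30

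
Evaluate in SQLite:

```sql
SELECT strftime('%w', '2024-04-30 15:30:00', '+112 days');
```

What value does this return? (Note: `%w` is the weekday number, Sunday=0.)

First apply '+112 days': 2024-04-30 15:30:00 → 2024-08-20 15:30:00.
2024-08-20 is a Tuesday; with Sunday=0 that is 2.

2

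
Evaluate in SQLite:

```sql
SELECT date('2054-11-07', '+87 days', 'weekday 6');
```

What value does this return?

Applying '+87 days' to 2054-11-07: counting 87 days forward gives 2055-02-02.
`weekday 6` advances to the next Saturday; 2055-02-02 is a Tuesday, so it moves forward to 2055-02-06.

2055-02-06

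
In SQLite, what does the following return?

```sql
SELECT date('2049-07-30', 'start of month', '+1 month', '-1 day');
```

`start of month` rewinds 2049-07-30 to 2049-07-01.
Adding +1 month to 2049-07-01 gives 2049-08-01.
Going back 1 day from 2049-08-01 reaches 2049-07-31 (last day of July, 31 days).

2049-07-31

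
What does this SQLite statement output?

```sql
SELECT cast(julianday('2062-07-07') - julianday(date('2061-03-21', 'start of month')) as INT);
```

`start of month` rewinds 2061-03-21 to 2061-03-01.
30 days remain in March 2061 after the 1st (31 − 1).
Full months from April 2061 through June 2062 contribute their day counts.
Then 7 days into July 2062.
Total: 30 + 30 + 31 + 30 + 31 + 31 + 30 + 31 + 30 + 31 + 31 + 28 + 31 + 30 + 31 + 30 + 7 = 493.

493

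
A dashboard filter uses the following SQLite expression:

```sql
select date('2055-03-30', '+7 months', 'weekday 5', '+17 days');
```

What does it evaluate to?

2055-11-22

Adding +7 months to 2055-03-30 gives 2055-10-30.
`weekday 5` advances to the next Friday; 2055-10-30 is a Saturday, so it moves forward to 2055-11-05.
Advancing 17 more days within November lands on 2055-11-22.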